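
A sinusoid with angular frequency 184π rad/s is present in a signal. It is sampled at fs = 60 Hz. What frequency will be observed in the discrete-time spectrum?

ω = 184π rad/s → f = ω/(2π) = 92 Hz.
92 Hz mod fs = 32 Hz.
32 Hz > fs/2 = 30 Hz, folds to fs − 32 Hz = 28 Hz.

28 Hz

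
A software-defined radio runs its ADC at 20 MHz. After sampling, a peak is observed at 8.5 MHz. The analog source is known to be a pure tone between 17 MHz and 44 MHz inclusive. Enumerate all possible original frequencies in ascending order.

28.5 MHz, 31.5 MHz

Frequencies that alias to 8.5 MHz are k·fs ± 8.5 MHz for integer k ≥ 0.
k=0: 8.5 MHz.
k=1: 11.5 MHz, 28.5 MHz.
k=2: 31.5 MHz, 48.5 MHz.
k=3: 51.5 MHz, 68.5 MHz.
Within [17 MHz, 44 MHz]: 28.5 MHz, 31.5 MHz.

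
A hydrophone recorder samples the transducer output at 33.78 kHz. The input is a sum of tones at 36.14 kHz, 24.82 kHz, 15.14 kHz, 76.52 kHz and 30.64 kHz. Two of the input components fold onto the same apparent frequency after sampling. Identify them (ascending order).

fs/2 = 16.89 kHz.
36.14 kHz mod fs = 2.36 kHz.
2.36 kHz ≤ fs/2 = 16.89 kHz, appears at 2.36 kHz.
24.82 kHz > fs/2 = 16.89 kHz, folds to fs − 24.82 kHz = 8.96 kHz.
15.14 kHz ≤ fs/2 = 16.89 kHz, passes unchanged.
76.52 kHz mod fs = 8.96 kHz.
8.96 kHz ≤ fs/2 = 16.89 kHz, appears at 8.96 kHz.
30.64 kHz > fs/2 = 16.89 kHz, folds to fs − 30.64 kHz = 3.14 kHz.
24.82 kHz and 76.52 kHz both map to 8.96 kHz.

24.82 kHz, 76.52 kHz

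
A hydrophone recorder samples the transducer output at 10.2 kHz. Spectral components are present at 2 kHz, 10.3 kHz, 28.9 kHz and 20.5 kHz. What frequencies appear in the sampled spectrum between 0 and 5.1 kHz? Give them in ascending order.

fs/2 = 5.1 kHz.
2 kHz ≤ fs/2 = 5.1 kHz, passes unchanged.
10.3 kHz mod fs = 0.1 kHz.
0.1 kHz ≤ fs/2 = 5.1 kHz, appears at 0.1 kHz.
28.9 kHz mod fs = 8.5 kHz.
8.5 kHz > fs/2 = 5.1 kHz, folds to fs − 8.5 kHz = 1.7 kHz.
20.5 kHz mod fs = 0.1 kHz.
0.1 kHz ≤ fs/2 = 5.1 kHz, appears at 0.1 kHz.
Distinct values: {0.1 kHz, 1.7 kHz, 2 kHz}.

0.1 kHz, 1.7 kHz, 2 kHz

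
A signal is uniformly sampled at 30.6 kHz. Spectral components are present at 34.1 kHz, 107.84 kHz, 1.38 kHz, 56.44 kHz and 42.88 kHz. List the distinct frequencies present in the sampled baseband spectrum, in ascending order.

1.38 kHz, 3.5 kHz, 4.76 kHz, 12.28 kHz, 14.56 kHz

fs/2 = 15.3 kHz.
34.1 kHz mod fs = 3.5 kHz.
3.5 kHz ≤ fs/2 = 15.3 kHz, appears at 3.5 kHz.
107.84 kHz mod fs = 16.04 kHz.
16.04 kHz > fs/2 = 15.3 kHz, folds to fs − 16.04 kHz = 14.56 kHz.
1.38 kHz ≤ fs/2 = 15.3 kHz, passes unchanged.
56.44 kHz mod fs = 25.84 kHz.
25.84 kHz > fs/2 = 15.3 kHz, folds to fs − 25.84 kHz = 4.76 kHz.
42.88 kHz mod fs = 12.28 kHz.
12.28 kHz ≤ fs/2 = 15.3 kHz, appears at 12.28 kHz.
Distinct values: {1.38 kHz, 3.5 kHz, 4.76 kHz, 12.28 kHz, 14.56 kHz}.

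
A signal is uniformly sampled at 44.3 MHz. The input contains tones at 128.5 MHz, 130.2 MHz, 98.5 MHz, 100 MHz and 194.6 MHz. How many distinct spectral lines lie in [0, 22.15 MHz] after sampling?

fs/2 = 22.15 MHz.
128.5 MHz mod fs = 39.9 MHz.
39.9 MHz > fs/2 = 22.15 MHz, folds to fs − 39.9 MHz = 4.4 MHz.
130.2 MHz mod fs = 41.6 MHz.
41.6 MHz > fs/2 = 22.15 MHz, folds to fs − 41.6 MHz = 2.7 MHz.
98.5 MHz mod fs = 9.9 MHz.
9.9 MHz ≤ fs/2 = 22.15 MHz, appears at 9.9 MHz.
100 MHz mod fs = 11.4 MHz.
11.4 MHz ≤ fs/2 = 22.15 MHz, appears at 11.4 MHz.
194.6 MHz mod fs = 17.4 MHz.
17.4 MHz ≤ fs/2 = 22.15 MHz, appears at 17.4 MHz.
Distinct values: {2.7 MHz, 4.4 MHz, 9.9 MHz, 11.4 MHz, 17.4 MHz} → 5.

5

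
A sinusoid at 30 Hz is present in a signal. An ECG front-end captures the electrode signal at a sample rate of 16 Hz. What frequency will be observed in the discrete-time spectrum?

30 Hz mod fs = 14 Hz.
14 Hz > fs/2 = 8 Hz, folds to fs − 14 Hz = 2 Hz.

2 Hz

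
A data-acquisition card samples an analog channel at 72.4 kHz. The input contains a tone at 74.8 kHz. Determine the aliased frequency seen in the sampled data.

74.8 kHz mod fs = 2.4 kHz.
2.4 kHz ≤ fs/2 = 36.2 kHz, appears at 2.4 kHz.

2.4 kHz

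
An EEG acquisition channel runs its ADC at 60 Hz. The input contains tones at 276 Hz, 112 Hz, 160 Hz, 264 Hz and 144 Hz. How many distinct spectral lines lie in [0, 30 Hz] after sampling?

3

fs/2 = 30 Hz.
276 Hz mod fs = 36 Hz.
36 Hz > fs/2 = 30 Hz, folds to fs − 36 Hz = 24 Hz.
112 Hz mod fs = 52 Hz.
52 Hz > fs/2 = 30 Hz, folds to fs − 52 Hz = 8 Hz.
160 Hz mod fs = 40 Hz.
40 Hz > fs/2 = 30 Hz, folds to fs − 40 Hz = 20 Hz.
264 Hz mod fs = 24 Hz.
24 Hz ≤ fs/2 = 30 Hz, appears at 24 Hz.
144 Hz mod fs = 24 Hz.
24 Hz ≤ fs/2 = 30 Hz, appears at 24 Hz.
Distinct values: {8 Hz, 20 Hz, 24 Hz} → 3.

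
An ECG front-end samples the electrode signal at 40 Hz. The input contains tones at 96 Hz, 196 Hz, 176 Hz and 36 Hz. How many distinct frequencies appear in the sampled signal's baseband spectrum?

fs/2 = 20 Hz.
96 Hz mod fs = 16 Hz.
16 Hz ≤ fs/2 = 20 Hz, appears at 16 Hz.
196 Hz mod fs = 36 Hz.
36 Hz > fs/2 = 20 Hz, folds to fs − 36 Hz = 4 Hz.
176 Hz mod fs = 16 Hz.
16 Hz ≤ fs/2 = 20 Hz, appears at 16 Hz.
36 Hz > fs/2 = 20 Hz, folds to fs − 36 Hz = 4 Hz.
Distinct values: {4 Hz, 16 Hz} → 2.

2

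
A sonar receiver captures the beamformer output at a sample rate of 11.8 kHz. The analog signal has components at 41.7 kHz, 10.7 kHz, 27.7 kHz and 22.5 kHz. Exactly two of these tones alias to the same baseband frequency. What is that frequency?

fs/2 = 5.9 kHz.
41.7 kHz mod fs = 6.3 kHz.
6.3 kHz > fs/2 = 5.9 kHz, folds to fs − 6.3 kHz = 5.5 kHz.
10.7 kHz > fs/2 = 5.9 kHz, folds to fs − 10.7 kHz = 1.1 kHz.
27.7 kHz mod fs = 4.1 kHz.
4.1 kHz ≤ fs/2 = 5.9 kHz, appears at 4.1 kHz.
22.5 kHz mod fs = 10.7 kHz.
10.7 kHz > fs/2 = 5.9 kHz, folds to fs − 10.7 kHz = 1.1 kHz.
10.7 kHz and 22.5 kHz both map to 1.1 kHz.

1.1 kHz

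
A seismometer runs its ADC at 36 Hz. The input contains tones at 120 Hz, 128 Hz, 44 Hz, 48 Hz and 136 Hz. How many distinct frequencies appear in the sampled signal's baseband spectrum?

3

fs/2 = 18 Hz.
120 Hz mod fs = 12 Hz.
12 Hz ≤ fs/2 = 18 Hz, appears at 12 Hz.
128 Hz mod fs = 20 Hz.
20 Hz > fs/2 = 18 Hz, folds to fs − 20 Hz = 16 Hz.
44 Hz mod fs = 8 Hz.
8 Hz ≤ fs/2 = 18 Hz, appears at 8 Hz.
48 Hz mod fs = 12 Hz.
12 Hz ≤ fs/2 = 18 Hz, appears at 12 Hz.
136 Hz mod fs = 28 Hz.
28 Hz > fs/2 = 18 Hz, folds to fs − 28 Hz = 8 Hz.
Distinct values: {8 Hz, 12 Hz, 16 Hz} → 3.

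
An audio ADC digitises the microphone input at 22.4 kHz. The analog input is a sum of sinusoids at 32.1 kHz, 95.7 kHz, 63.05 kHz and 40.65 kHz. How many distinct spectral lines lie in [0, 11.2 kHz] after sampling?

fs/2 = 11.2 kHz.
32.1 kHz mod fs = 9.7 kHz.
9.7 kHz ≤ fs/2 = 11.2 kHz, appears at 9.7 kHz.
95.7 kHz mod fs = 6.1 kHz.
6.1 kHz ≤ fs/2 = 11.2 kHz, appears at 6.1 kHz.
63.05 kHz mod fs = 18.25 kHz.
18.25 kHz > fs/2 = 11.2 kHz, folds to fs − 18.25 kHz = 4.15 kHz.
40.65 kHz mod fs = 18.25 kHz.
18.25 kHz > fs/2 = 11.2 kHz, folds to fs − 18.25 kHz = 4.15 kHz.
Distinct values: {4.15 kHz, 6.1 kHz, 9.7 kHz} → 3.

3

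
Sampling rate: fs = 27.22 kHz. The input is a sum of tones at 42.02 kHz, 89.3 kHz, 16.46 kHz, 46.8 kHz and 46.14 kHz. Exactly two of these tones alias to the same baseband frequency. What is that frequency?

7.64 kHz

fs/2 = 13.61 kHz.
42.02 kHz mod fs = 14.8 kHz.
14.8 kHz > fs/2 = 13.61 kHz, folds to fs − 14.8 kHz = 12.42 kHz.
89.3 kHz mod fs = 7.64 kHz.
7.64 kHz ≤ fs/2 = 13.61 kHz, appears at 7.64 kHz.
16.46 kHz > fs/2 = 13.61 kHz, folds to fs − 16.46 kHz = 10.76 kHz.
46.8 kHz mod fs = 19.58 kHz.
19.58 kHz > fs/2 = 13.61 kHz, folds to fs − 19.58 kHz = 7.64 kHz.
46.14 kHz mod fs = 18.92 kHz.
18.92 kHz > fs/2 = 13.61 kHz, folds to fs − 18.92 kHz = 8.3 kHz.
46.8 kHz and 89.3 kHz both map to 7.64 kHz.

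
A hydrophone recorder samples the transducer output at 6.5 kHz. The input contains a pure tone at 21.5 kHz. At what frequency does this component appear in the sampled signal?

21.5 kHz mod fs = 2 kHz.
2 kHz ≤ fs/2 = 3.25 kHz, appears at 2 kHz.

2 kHz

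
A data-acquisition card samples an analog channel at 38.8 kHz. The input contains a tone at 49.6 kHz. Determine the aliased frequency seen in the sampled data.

49.6 kHz mod fs = 10.8 kHz.
10.8 kHz ≤ fs/2 = 19.4 kHz, appears at 10.8 kHz.

10.8 kHz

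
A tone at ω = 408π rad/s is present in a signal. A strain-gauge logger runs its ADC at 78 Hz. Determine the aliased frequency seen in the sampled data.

30 Hz

ω = 408π rad/s → f = ω/(2π) = 204 Hz.
204 Hz mod fs = 48 Hz.
48 Hz > fs/2 = 39 Hz, folds to fs − 48 Hz = 30 Hz.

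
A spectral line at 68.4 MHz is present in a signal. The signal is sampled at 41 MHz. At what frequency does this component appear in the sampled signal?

13.6 MHz

68.4 MHz mod fs = 27.4 MHz.
27.4 MHz > fs/2 = 20.5 MHz, folds to fs − 27.4 MHz = 13.6 MHz.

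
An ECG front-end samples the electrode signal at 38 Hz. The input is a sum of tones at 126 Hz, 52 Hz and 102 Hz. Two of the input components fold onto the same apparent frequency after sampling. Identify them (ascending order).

fs/2 = 19 Hz.
126 Hz mod fs = 12 Hz.
12 Hz ≤ fs/2 = 19 Hz, appears at 12 Hz.
52 Hz mod fs = 14 Hz.
14 Hz ≤ fs/2 = 19 Hz, appears at 14 Hz.
102 Hz mod fs = 26 Hz.
26 Hz > fs/2 = 19 Hz, folds to fs − 26 Hz = 12 Hz.
102 Hz and 126 Hz both map to 12 Hz.

102 Hz, 126 Hz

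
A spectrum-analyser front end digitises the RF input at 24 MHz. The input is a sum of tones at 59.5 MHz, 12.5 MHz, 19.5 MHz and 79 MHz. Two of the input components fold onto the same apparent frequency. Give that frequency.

11.5 MHz

fs/2 = 12 MHz.
59.5 MHz mod fs = 11.5 MHz.
11.5 MHz ≤ fs/2 = 12 MHz, appears at 11.5 MHz.
12.5 MHz > fs/2 = 12 MHz, folds to fs − 12.5 MHz = 11.5 MHz.
19.5 MHz > fs/2 = 12 MHz, folds to fs − 19.5 MHz = 4.5 MHz.
79 MHz mod fs = 7 MHz.
7 MHz ≤ fs/2 = 12 MHz, appears at 7 MHz.
12.5 MHz and 59.5 MHz both map to 11.5 MHz.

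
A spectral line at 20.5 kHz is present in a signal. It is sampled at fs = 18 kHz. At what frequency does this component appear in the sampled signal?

2.5 kHz

20.5 kHz mod fs = 2.5 kHz.
2.5 kHz ≤ fs/2 = 9 kHz, appears at 2.5 kHz.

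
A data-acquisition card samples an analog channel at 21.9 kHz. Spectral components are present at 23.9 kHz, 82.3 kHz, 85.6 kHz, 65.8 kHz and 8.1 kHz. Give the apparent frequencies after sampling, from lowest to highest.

fs/2 = 10.95 kHz.
23.9 kHz mod fs = 2 kHz.
2 kHz ≤ fs/2 = 10.95 kHz, appears at 2 kHz.
82.3 kHz mod fs = 16.6 kHz.
16.6 kHz > fs/2 = 10.95 kHz, folds to fs − 16.6 kHz = 5.3 kHz.
85.6 kHz mod fs = 19.9 kHz.
19.9 kHz > fs/2 = 10.95 kHz, folds to fs − 19.9 kHz = 2 kHz.
65.8 kHz mod fs = 0.1 kHz.
0.1 kHz ≤ fs/2 = 10.95 kHz, appears at 0.1 kHz.
8.1 kHz ≤ fs/2 = 10.95 kHz, passes unchanged.
Distinct values: {0.1 kHz, 2 kHz, 5.3 kHz, 8.1 kHz}.

0.1 kHz, 2 kHz, 5.3 kHz, 8.1 kHz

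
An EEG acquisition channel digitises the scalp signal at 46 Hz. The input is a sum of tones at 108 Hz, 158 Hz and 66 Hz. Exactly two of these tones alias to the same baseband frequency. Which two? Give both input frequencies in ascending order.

fs/2 = 23 Hz.
108 Hz mod fs = 16 Hz.
16 Hz ≤ fs/2 = 23 Hz, appears at 16 Hz.
158 Hz mod fs = 20 Hz.
20 Hz ≤ fs/2 = 23 Hz, appears at 20 Hz.
66 Hz mod fs = 20 Hz.
20 Hz ≤ fs/2 = 23 Hz, appears at 20 Hz.
66 Hz and 158 Hz both map to 20 Hz.

66 Hz, 158 Hz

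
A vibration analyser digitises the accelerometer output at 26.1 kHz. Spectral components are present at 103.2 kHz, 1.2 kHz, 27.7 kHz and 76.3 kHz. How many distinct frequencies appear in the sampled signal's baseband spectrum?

fs/2 = 13.05 kHz.
103.2 kHz mod fs = 24.9 kHz.
24.9 kHz > fs/2 = 13.05 kHz, folds to fs − 24.9 kHz = 1.2 kHz.
1.2 kHz ≤ fs/2 = 13.05 kHz, passes unchanged.
27.7 kHz mod fs = 1.6 kHz.
1.6 kHz ≤ fs/2 = 13.05 kHz, appears at 1.6 kHz.
76.3 kHz mod fs = 24.1 kHz.
24.1 kHz > fs/2 = 13.05 kHz, folds to fs − 24.1 kHz = 2 kHz.
Distinct values: {1.2 kHz, 1.6 kHz, 2 kHz} → 3.

3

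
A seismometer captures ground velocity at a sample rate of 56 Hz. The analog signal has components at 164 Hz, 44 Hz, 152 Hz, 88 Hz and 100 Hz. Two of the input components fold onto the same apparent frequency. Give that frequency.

fs/2 = 28 Hz.
164 Hz mod fs = 52 Hz.
52 Hz > fs/2 = 28 Hz, folds to fs − 52 Hz = 4 Hz.
44 Hz > fs/2 = 28 Hz, folds to fs − 44 Hz = 12 Hz.
152 Hz mod fs = 40 Hz.
40 Hz > fs/2 = 28 Hz, folds to fs − 40 Hz = 16 Hz.
88 Hz mod fs = 32 Hz.
32 Hz > fs/2 = 28 Hz, folds to fs − 32 Hz = 24 Hz.
100 Hz mod fs = 44 Hz.
44 Hz > fs/2 = 28 Hz, folds to fs − 44 Hz = 12 Hz.
44 Hz and 100 Hz both map to 12 Hz.

12 Hz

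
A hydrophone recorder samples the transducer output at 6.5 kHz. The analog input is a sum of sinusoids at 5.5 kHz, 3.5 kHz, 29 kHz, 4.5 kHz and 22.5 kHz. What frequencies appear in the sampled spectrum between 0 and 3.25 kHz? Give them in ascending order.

1 kHz, 2 kHz, 3 kHz

fs/2 = 3.25 kHz.
5.5 kHz > fs/2 = 3.25 kHz, folds to fs − 5.5 kHz = 1 kHz.
3.5 kHz > fs/2 = 3.25 kHz, folds to fs − 3.5 kHz = 3 kHz.
29 kHz mod fs = 3 kHz.
3 kHz ≤ fs/2 = 3.25 kHz, appears at 3 kHz.
4.5 kHz > fs/2 = 3.25 kHz, folds to fs − 4.5 kHz = 2 kHz.
22.5 kHz mod fs = 3 kHz.
3 kHz ≤ fs/2 = 3.25 kHz, appears at 3 kHz.
Distinct values: {1 kHz, 2 kHz, 3 kHz}.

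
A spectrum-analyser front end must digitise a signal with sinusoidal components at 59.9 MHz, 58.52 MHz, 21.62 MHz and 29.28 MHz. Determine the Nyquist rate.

119.8 MHz

Highest-frequency component: 59.9 MHz.
Nyquist rate = 2 × 59.9 MHz = 119.8 MHz.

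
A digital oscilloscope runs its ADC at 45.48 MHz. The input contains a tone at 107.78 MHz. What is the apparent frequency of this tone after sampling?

107.78 MHz mod fs = 16.82 MHz.
16.82 MHz ≤ fs/2 = 22.74 MHz, appears at 16.82 MHz.

16.82 MHz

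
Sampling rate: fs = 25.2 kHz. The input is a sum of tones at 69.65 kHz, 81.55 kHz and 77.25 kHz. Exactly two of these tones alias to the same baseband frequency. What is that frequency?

5.95 kHz

fs/2 = 12.6 kHz.
69.65 kHz mod fs = 19.25 kHz.
19.25 kHz > fs/2 = 12.6 kHz, folds to fs − 19.25 kHz = 5.95 kHz.
81.55 kHz mod fs = 5.95 kHz.
5.95 kHz ≤ fs/2 = 12.6 kHz, appears at 5.95 kHz.
77.25 kHz mod fs = 1.65 kHz.
1.65 kHz ≤ fs/2 = 12.6 kHz, appears at 1.65 kHz.
69.65 kHz and 81.55 kHz both map to 5.95 kHz.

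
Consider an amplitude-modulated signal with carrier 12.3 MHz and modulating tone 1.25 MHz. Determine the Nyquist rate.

27.1 MHz

AM sidebands sit at fc ± fm = 11.05 MHz and 13.55 MHz.
Highest-frequency component: 13.55 MHz.
Nyquist rate = 2 × 13.55 MHz = 27.1 MHz.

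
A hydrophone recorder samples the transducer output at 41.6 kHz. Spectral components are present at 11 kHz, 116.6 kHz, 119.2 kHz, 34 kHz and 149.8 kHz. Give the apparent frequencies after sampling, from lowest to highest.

fs/2 = 20.8 kHz.
11 kHz ≤ fs/2 = 20.8 kHz, passes unchanged.
116.6 kHz mod fs = 33.4 kHz.
33.4 kHz > fs/2 = 20.8 kHz, folds to fs − 33.4 kHz = 8.2 kHz.
119.2 kHz mod fs = 36 kHz.
36 kHz > fs/2 = 20.8 kHz, folds to fs − 36 kHz = 5.6 kHz.
34 kHz > fs/2 = 20.8 kHz, folds to fs − 34 kHz = 7.6 kHz.
149.8 kHz mod fs = 25 kHz.
25 kHz > fs/2 = 20.8 kHz, folds to fs − 25 kHz = 16.6 kHz.
Distinct values: {5.6 kHz, 7.6 kHz, 8.2 kHz, 11 kHz, 16.6 kHz}.

5.6 kHz, 7.6 kHz, 8.2 kHz, 11 kHz, 16.6 kHz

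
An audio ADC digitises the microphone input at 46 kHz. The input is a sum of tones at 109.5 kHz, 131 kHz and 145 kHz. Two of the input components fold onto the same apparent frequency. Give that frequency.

7 kHz

fs/2 = 23 kHz.
109.5 kHz mod fs = 17.5 kHz.
17.5 kHz ≤ fs/2 = 23 kHz, appears at 17.5 kHz.
131 kHz mod fs = 39 kHz.
39 kHz > fs/2 = 23 kHz, folds to fs − 39 kHz = 7 kHz.
145 kHz mod fs = 7 kHz.
7 kHz ≤ fs/2 = 23 kHz, appears at 7 kHz.
131 kHz and 145 kHz both map to 7 kHz.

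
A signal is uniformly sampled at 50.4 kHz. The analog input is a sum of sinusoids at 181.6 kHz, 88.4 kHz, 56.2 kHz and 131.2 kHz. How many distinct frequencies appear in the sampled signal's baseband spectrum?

fs/2 = 25.2 kHz.
181.6 kHz mod fs = 30.4 kHz.
30.4 kHz > fs/2 = 25.2 kHz, folds to fs − 30.4 kHz = 20 kHz.
88.4 kHz mod fs = 38 kHz.
38 kHz > fs/2 = 25.2 kHz, folds to fs − 38 kHz = 12.4 kHz.
56.2 kHz mod fs = 5.8 kHz.
5.8 kHz ≤ fs/2 = 25.2 kHz, appears at 5.8 kHz.
131.2 kHz mod fs = 30.4 kHz.
30.4 kHz > fs/2 = 25.2 kHz, folds to fs − 30.4 kHz = 20 kHz.
Distinct values: {5.8 kHz, 12.4 kHz, 20 kHz} → 3.

3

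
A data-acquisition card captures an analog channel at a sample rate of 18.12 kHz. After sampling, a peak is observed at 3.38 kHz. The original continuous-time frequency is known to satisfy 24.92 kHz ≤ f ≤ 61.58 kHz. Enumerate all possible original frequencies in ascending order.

32.86 kHz, 39.62 kHz, 50.98 kHz, 57.74 kHz

Frequencies that alias to 3.38 kHz are k·fs ± 3.38 kHz for integer k ≥ 0.
k=0: 3.38 kHz.
k=1: 14.74 kHz, 21.5 kHz.
k=2: 32.86 kHz, 39.62 kHz.
k=3: 50.98 kHz, 57.74 kHz.
k=4: 69.1 kHz, 75.86 kHz.
Within [24.92 kHz, 61.58 kHz]: 32.86 kHz, 39.62 kHz, 50.98 kHz, 57.74 kHz.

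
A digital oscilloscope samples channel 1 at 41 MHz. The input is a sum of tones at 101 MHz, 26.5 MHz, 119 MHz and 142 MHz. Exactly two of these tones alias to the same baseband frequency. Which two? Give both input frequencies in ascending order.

fs/2 = 20.5 MHz.
101 MHz mod fs = 19 MHz.
19 MHz ≤ fs/2 = 20.5 MHz, appears at 19 MHz.
26.5 MHz > fs/2 = 20.5 MHz, folds to fs − 26.5 MHz = 14.5 MHz.
119 MHz mod fs = 37 MHz.
37 MHz > fs/2 = 20.5 MHz, folds to fs − 37 MHz = 4 MHz.
142 MHz mod fs = 19 MHz.
19 MHz ≤ fs/2 = 20.5 MHz, appears at 19 MHz.
101 MHz and 142 MHz both map to 19 MHz.

101 MHz, 142 MHz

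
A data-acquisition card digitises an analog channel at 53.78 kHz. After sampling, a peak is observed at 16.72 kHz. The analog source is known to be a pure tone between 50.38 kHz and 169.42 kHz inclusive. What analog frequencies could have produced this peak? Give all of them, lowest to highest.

Frequencies that alias to 16.72 kHz are k·fs ± 16.72 kHz for integer k ≥ 0.
k=0: 16.72 kHz.
k=1: 37.06 kHz, 70.5 kHz.
k=2: 90.84 kHz, 124.28 kHz.
k=3: 144.62 kHz, 178.06 kHz.
k=4: 198.4 kHz, 231.84 kHz.
Within [50.38 kHz, 169.42 kHz]: 70.5 kHz, 90.84 kHz, 124.28 kHz, 144.62 kHz.

70.5 kHz, 90.84 kHz, 124.28 kHz, 144.62 kHz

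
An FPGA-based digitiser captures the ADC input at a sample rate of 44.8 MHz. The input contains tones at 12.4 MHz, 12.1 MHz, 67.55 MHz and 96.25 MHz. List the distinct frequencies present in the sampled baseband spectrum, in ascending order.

fs/2 = 22.4 MHz.
12.4 MHz ≤ fs/2 = 22.4 MHz, passes unchanged.
12.1 MHz ≤ fs/2 = 22.4 MHz, passes unchanged.
67.55 MHz mod fs = 22.75 MHz.
22.75 MHz > fs/2 = 22.4 MHz, folds to fs − 22.75 MHz = 22.05 MHz.
96.25 MHz mod fs = 6.65 MHz.
6.65 MHz ≤ fs/2 = 22.4 MHz, appears at 6.65 MHz.
Distinct values: {6.65 MHz, 12.1 MHz, 12.4 MHz, 22.05 MHz}.

6.65 MHz, 12.1 MHz, 12.4 MHz, 22.05 MHz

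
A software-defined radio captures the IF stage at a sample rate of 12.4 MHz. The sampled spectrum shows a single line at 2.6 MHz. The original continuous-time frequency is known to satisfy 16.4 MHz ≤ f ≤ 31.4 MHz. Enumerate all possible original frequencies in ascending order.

22.2 MHz, 27.4 MHz

Frequencies that alias to 2.6 MHz are k·fs ± 2.6 MHz for integer k ≥ 0.
k=0: 2.6 MHz.
k=1: 9.8 MHz, 15 MHz.
k=2: 22.2 MHz, 27.4 MHz.
k=3: 34.6 MHz, 39.8 MHz.
Within [16.4 MHz, 31.4 MHz]: 22.2 MHz, 27.4 MHz.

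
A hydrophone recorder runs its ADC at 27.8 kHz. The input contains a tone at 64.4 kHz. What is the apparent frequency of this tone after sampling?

8.8 kHz

64.4 kHz mod fs = 8.8 kHz.
8.8 kHz ≤ fs/2 = 13.9 kHz, appears at 8.8 kHz.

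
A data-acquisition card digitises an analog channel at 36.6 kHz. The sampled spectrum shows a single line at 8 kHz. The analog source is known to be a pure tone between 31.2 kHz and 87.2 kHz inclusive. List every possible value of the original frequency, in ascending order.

Frequencies that alias to 8 kHz are k·fs ± 8 kHz for integer k ≥ 0.
k=0: 8 kHz.
k=1: 28.6 kHz, 44.6 kHz.
k=2: 65.2 kHz, 81.2 kHz.
k=3: 101.8 kHz, 117.8 kHz.
Within [31.2 kHz, 87.2 kHz]: 44.6 kHz, 65.2 kHz, 81.2 kHz.

44.6 kHz, 65.2 kHz, 81.2 kHz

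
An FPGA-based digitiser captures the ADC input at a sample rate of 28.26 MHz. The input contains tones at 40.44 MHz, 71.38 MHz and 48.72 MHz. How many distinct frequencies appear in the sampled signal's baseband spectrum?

fs/2 = 14.13 MHz.
40.44 MHz mod fs = 12.18 MHz.
12.18 MHz ≤ fs/2 = 14.13 MHz, appears at 12.18 MHz.
71.38 MHz mod fs = 14.86 MHz.
14.86 MHz > fs/2 = 14.13 MHz, folds to fs − 14.86 MHz = 13.4 MHz.
48.72 MHz mod fs = 20.46 MHz.
20.46 MHz > fs/2 = 14.13 MHz, folds to fs − 20.46 MHz = 7.8 MHz.
Distinct values: {7.8 MHz, 12.18 MHz, 13.4 MHz} → 3.

3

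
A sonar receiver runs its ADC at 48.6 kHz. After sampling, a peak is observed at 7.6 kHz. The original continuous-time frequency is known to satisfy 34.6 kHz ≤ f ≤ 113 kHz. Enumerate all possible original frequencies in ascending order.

41 kHz, 56.2 kHz, 89.6 kHz, 104.8 kHz

Frequencies that alias to 7.6 kHz are k·fs ± 7.6 kHz for integer k ≥ 0.
k=0: 7.6 kHz.
k=1: 41 kHz, 56.2 kHz.
k=2: 89.6 kHz, 104.8 kHz.
k=3: 138.2 kHz, 153.4 kHz.
Within [34.6 kHz, 113 kHz]: 41 kHz, 56.2 kHz, 89.6 kHz, 104.8 kHz.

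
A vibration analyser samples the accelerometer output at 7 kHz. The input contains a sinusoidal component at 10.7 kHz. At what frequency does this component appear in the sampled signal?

10.7 kHz mod fs = 3.7 kHz.
3.7 kHz > fs/2 = 3.5 kHz, folds to fs − 3.7 kHz = 3.3 kHz.

3.3 kHz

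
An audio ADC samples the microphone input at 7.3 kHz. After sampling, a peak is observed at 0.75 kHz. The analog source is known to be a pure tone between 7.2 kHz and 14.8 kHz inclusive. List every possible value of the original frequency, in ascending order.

8.05 kHz, 13.85 kHz

Frequencies that alias to 0.75 kHz are k·fs ± 0.75 kHz for integer k ≥ 0.
k=0: 0.75 kHz.
k=1: 6.55 kHz, 8.05 kHz.
k=2: 13.85 kHz, 15.35 kHz.
k=3: 21.15 kHz, 22.65 kHz.
Within [7.2 kHz, 14.8 kHz]: 8.05 kHz, 13.85 kHz.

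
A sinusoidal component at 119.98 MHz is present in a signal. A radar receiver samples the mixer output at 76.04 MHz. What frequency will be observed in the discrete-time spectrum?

32.1 MHz

119.98 MHz mod fs = 43.94 MHz.
43.94 MHz > fs/2 = 38.02 MHz, folds to fs − 43.94 MHz = 32.1 MHz.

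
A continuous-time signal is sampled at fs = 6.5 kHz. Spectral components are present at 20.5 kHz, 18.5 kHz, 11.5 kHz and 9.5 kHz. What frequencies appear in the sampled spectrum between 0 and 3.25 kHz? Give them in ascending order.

1 kHz, 1.5 kHz, 3 kHz

fs/2 = 3.25 kHz.
20.5 kHz mod fs = 1 kHz.
1 kHz ≤ fs/2 = 3.25 kHz, appears at 1 kHz.
18.5 kHz mod fs = 5.5 kHz.
5.5 kHz > fs/2 = 3.25 kHz, folds to fs − 5.5 kHz = 1 kHz.
11.5 kHz mod fs = 5 kHz.
5 kHz > fs/2 = 3.25 kHz, folds to fs − 5 kHz = 1.5 kHz.
9.5 kHz mod fs = 3 kHz.
3 kHz ≤ fs/2 = 3.25 kHz, appears at 3 kHz.
Distinct values: {1 kHz, 1.5 kHz, 3 kHz}.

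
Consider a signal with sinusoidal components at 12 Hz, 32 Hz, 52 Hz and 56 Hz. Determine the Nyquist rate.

Highest-frequency component: 56 Hz.
Nyquist rate = 2 × 56 Hz = 112 Hz.

112 Hz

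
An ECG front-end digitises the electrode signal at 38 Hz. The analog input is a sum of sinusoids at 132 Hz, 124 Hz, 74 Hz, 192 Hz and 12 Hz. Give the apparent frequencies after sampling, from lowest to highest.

2 Hz, 10 Hz, 12 Hz, 18 Hz

fs/2 = 19 Hz.
132 Hz mod fs = 18 Hz.
18 Hz ≤ fs/2 = 19 Hz, appears at 18 Hz.
124 Hz mod fs = 10 Hz.
10 Hz ≤ fs/2 = 19 Hz, appears at 10 Hz.
74 Hz mod fs = 36 Hz.
36 Hz > fs/2 = 19 Hz, folds to fs − 36 Hz = 2 Hz.
192 Hz mod fs = 2 Hz.
2 Hz ≤ fs/2 = 19 Hz, appears at 2 Hz.
12 Hz ≤ fs/2 = 19 Hz, passes unchanged.
Distinct values: {2 Hz, 10 Hz, 12 Hz, 18 Hz}.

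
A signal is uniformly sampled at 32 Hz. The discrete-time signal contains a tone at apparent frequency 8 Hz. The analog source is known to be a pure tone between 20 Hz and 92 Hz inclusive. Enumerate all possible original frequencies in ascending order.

24 Hz, 40 Hz, 56 Hz, 72 Hz, 88 Hz

Frequencies that alias to 8 Hz are k·fs ± 8 Hz for integer k ≥ 0.
k=0: 8 Hz.
k=1: 24 Hz, 40 Hz.
k=2: 56 Hz, 72 Hz.
k=3: 88 Hz, 104 Hz.
k=4: 120 Hz, 136 Hz.
Within [20 Hz, 92 Hz]: 24 Hz, 40 Hz, 56 Hz, 72 Hz, 88 Hz.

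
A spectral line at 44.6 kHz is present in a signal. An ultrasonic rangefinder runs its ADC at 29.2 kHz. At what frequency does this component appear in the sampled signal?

13.8 kHz

44.6 kHz mod fs = 15.4 kHz.
15.4 kHz > fs/2 = 14.6 kHz, folds to fs − 15.4 kHz = 13.8 kHz.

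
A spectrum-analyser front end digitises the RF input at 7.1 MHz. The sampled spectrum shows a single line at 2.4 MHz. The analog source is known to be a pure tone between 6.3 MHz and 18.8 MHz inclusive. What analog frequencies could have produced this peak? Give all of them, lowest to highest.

Frequencies that alias to 2.4 MHz are k·fs ± 2.4 MHz for integer k ≥ 0.
k=0: 2.4 MHz.
k=1: 4.7 MHz, 9.5 MHz.
k=2: 11.8 MHz, 16.6 MHz.
k=3: 18.9 MHz, 23.7 MHz.
Within [6.3 MHz, 18.8 MHz]: 9.5 MHz, 11.8 MHz, 16.6 MHz.

9.5 MHz, 11.8 MHz, 16.6 MHz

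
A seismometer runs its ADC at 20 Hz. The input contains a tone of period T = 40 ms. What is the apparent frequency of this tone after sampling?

5 Hz

T = 40 ms → f = 1/T = 25 Hz.
25 Hz mod fs = 5 Hz.
5 Hz ≤ fs/2 = 10 Hz, appears at 5 Hz.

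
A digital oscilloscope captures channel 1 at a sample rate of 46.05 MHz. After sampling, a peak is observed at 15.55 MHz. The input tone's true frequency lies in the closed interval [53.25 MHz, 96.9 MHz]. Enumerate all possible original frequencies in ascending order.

Frequencies that alias to 15.55 MHz are k·fs ± 15.55 MHz for integer k ≥ 0.
k=0: 15.55 MHz.
k=1: 30.5 MHz, 61.6 MHz.
k=2: 76.55 MHz, 107.65 MHz.
k=3: 122.6 MHz, 153.7 MHz.
Within [53.25 MHz, 96.9 MHz]: 61.6 MHz, 76.55 MHz.

61.6 MHz, 76.55 MHz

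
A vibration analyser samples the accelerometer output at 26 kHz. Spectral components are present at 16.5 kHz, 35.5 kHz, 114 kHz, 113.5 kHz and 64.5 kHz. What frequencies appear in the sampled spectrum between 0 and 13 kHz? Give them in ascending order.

fs/2 = 13 kHz.
16.5 kHz > fs/2 = 13 kHz, folds to fs − 16.5 kHz = 9.5 kHz.
35.5 kHz mod fs = 9.5 kHz.
9.5 kHz ≤ fs/2 = 13 kHz, appears at 9.5 kHz.
114 kHz mod fs = 10 kHz.
10 kHz ≤ fs/2 = 13 kHz, appears at 10 kHz.
113.5 kHz mod fs = 9.5 kHz.
9.5 kHz ≤ fs/2 = 13 kHz, appears at 9.5 kHz.
64.5 kHz mod fs = 12.5 kHz.
12.5 kHz ≤ fs/2 = 13 kHz, appears at 12.5 kHz.
Distinct values: {9.5 kHz, 10 kHz, 12.5 kHz}.

9.5 kHz, 10 kHz, 12.5 kHz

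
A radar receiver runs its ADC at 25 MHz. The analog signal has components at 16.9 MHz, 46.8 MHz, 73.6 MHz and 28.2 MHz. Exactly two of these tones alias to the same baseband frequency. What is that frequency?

fs/2 = 12.5 MHz.
16.9 MHz > fs/2 = 12.5 MHz, folds to fs − 16.9 MHz = 8.1 MHz.
46.8 MHz mod fs = 21.8 MHz.
21.8 MHz > fs/2 = 12.5 MHz, folds to fs − 21.8 MHz = 3.2 MHz.
73.6 MHz mod fs = 23.6 MHz.
23.6 MHz > fs/2 = 12.5 MHz, folds to fs − 23.6 MHz = 1.4 MHz.
28.2 MHz mod fs = 3.2 MHz.
3.2 MHz ≤ fs/2 = 12.5 MHz, appears at 3.2 MHz.
28.2 MHz and 46.8 MHz both map to 3.2 MHz.

3.2 MHz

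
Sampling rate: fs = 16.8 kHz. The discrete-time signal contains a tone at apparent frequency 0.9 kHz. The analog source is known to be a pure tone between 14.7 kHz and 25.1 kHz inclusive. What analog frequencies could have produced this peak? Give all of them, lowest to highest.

15.9 kHz, 17.7 kHz

Frequencies that alias to 0.9 kHz are k·fs ± 0.9 kHz for integer k ≥ 0.
k=0: 0.9 kHz.
k=1: 15.9 kHz, 17.7 kHz.
k=2: 32.7 kHz, 34.5 kHz.
Within [14.7 kHz, 25.1 kHz]: 15.9 kHz, 17.7 kHz.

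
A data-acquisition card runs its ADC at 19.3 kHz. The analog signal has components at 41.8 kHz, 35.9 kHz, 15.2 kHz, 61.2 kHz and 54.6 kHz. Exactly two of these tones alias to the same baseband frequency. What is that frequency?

3.3 kHz

fs/2 = 9.65 kHz.
41.8 kHz mod fs = 3.2 kHz.
3.2 kHz ≤ fs/2 = 9.65 kHz, appears at 3.2 kHz.
35.9 kHz mod fs = 16.6 kHz.
16.6 kHz > fs/2 = 9.65 kHz, folds to fs − 16.6 kHz = 2.7 kHz.
15.2 kHz > fs/2 = 9.65 kHz, folds to fs − 15.2 kHz = 4.1 kHz.
61.2 kHz mod fs = 3.3 kHz.
3.3 kHz ≤ fs/2 = 9.65 kHz, appears at 3.3 kHz.
54.6 kHz mod fs = 16 kHz.
16 kHz > fs/2 = 9.65 kHz, folds to fs − 16 kHz = 3.3 kHz.
54.6 kHz and 61.2 kHz both map to 3.3 kHz.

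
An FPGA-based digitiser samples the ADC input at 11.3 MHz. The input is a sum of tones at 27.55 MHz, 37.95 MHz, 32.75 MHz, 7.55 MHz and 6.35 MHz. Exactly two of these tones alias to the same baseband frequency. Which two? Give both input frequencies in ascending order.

fs/2 = 5.65 MHz.
27.55 MHz mod fs = 4.95 MHz.
4.95 MHz ≤ fs/2 = 5.65 MHz, appears at 4.95 MHz.
37.95 MHz mod fs = 4.05 MHz.
4.05 MHz ≤ fs/2 = 5.65 MHz, appears at 4.05 MHz.
32.75 MHz mod fs = 10.15 MHz.
10.15 MHz > fs/2 = 5.65 MHz, folds to fs − 10.15 MHz = 1.15 MHz.
7.55 MHz > fs/2 = 5.65 MHz, folds to fs − 7.55 MHz = 3.75 MHz.
6.35 MHz > fs/2 = 5.65 MHz, folds to fs − 6.35 MHz = 4.95 MHz.
6.35 MHz and 27.55 MHz both map to 4.95 MHz.

6.35 MHz, 27.55 MHz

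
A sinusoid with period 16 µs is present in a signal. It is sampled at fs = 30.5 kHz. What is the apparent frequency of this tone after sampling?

T = 16 µs → f = 1/T = 62.5 kHz.
62.5 kHz mod fs = 1.5 kHz.
1.5 kHz ≤ fs/2 = 15.25 kHz, appears at 1.5 kHz.

1.5 kHz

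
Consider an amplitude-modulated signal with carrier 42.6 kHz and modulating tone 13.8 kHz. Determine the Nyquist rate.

AM sidebands sit at fc ± fm = 28.8 kHz and 56.4 kHz.
Highest-frequency component: 56.4 kHz.
Nyquist rate = 2 × 56.4 kHz = 112.8 kHz.

112.8 kHz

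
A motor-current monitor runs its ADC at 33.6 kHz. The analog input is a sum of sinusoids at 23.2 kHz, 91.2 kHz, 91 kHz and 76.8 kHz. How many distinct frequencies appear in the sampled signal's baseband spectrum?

3

fs/2 = 16.8 kHz.
23.2 kHz > fs/2 = 16.8 kHz, folds to fs − 23.2 kHz = 10.4 kHz.
91.2 kHz mod fs = 24 kHz.
24 kHz > fs/2 = 16.8 kHz, folds to fs − 24 kHz = 9.6 kHz.
91 kHz mod fs = 23.8 kHz.
23.8 kHz > fs/2 = 16.8 kHz, folds to fs − 23.8 kHz = 9.8 kHz.
76.8 kHz mod fs = 9.6 kHz.
9.6 kHz ≤ fs/2 = 16.8 kHz, appears at 9.6 kHz.
Distinct values: {9.6 kHz, 9.8 kHz, 10.4 kHz} → 3.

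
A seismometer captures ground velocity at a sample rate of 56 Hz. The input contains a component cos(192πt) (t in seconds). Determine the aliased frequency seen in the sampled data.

16 Hz

ω = 192π rad/s → f = ω/(2π) = 96 Hz.
96 Hz mod fs = 40 Hz.
40 Hz > fs/2 = 28 Hz, folds to fs − 40 Hz = 16 Hz.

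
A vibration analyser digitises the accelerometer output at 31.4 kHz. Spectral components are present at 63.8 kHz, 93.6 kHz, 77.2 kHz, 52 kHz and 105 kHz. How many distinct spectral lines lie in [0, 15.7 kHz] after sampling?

4

fs/2 = 15.7 kHz.
63.8 kHz mod fs = 1 kHz.
1 kHz ≤ fs/2 = 15.7 kHz, appears at 1 kHz.
93.6 kHz mod fs = 30.8 kHz.
30.8 kHz > fs/2 = 15.7 kHz, folds to fs − 30.8 kHz = 0.6 kHz.
77.2 kHz mod fs = 14.4 kHz.
14.4 kHz ≤ fs/2 = 15.7 kHz, appears at 14.4 kHz.
52 kHz mod fs = 20.6 kHz.
20.6 kHz > fs/2 = 15.7 kHz, folds to fs − 20.6 kHz = 10.8 kHz.
105 kHz mod fs = 10.8 kHz.
10.8 kHz ≤ fs/2 = 15.7 kHz, appears at 10.8 kHz.
Distinct values: {0.6 kHz, 1 kHz, 10.8 kHz, 14.4 kHz} → 4.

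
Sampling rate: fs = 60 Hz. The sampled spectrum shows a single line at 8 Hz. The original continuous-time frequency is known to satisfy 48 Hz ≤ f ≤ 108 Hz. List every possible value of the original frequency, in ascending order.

52 Hz, 68 Hz

Frequencies that alias to 8 Hz are k·fs ± 8 Hz for integer k ≥ 0.
k=0: 8 Hz.
k=1: 52 Hz, 68 Hz.
k=2: 112 Hz, 128 Hz.
Within [48 Hz, 108 Hz]: 52 Hz, 68 Hz.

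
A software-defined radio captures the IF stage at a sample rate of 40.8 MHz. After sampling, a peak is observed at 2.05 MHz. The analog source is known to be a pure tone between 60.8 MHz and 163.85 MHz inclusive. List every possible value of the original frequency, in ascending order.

Frequencies that alias to 2.05 MHz are k·fs ± 2.05 MHz for integer k ≥ 0.
k=0: 2.05 MHz.
k=1: 38.75 MHz, 42.85 MHz.
k=2: 79.55 MHz, 83.65 MHz.
k=3: 120.35 MHz, 124.45 MHz.
k=4: 161.15 MHz, 165.25 MHz.
k=5: 201.95 MHz, 206.05 MHz.
Within [60.8 MHz, 163.85 MHz]: 79.55 MHz, 83.65 MHz, 120.35 MHz, 124.45 MHz, 161.15 MHz.

79.55 MHz, 83.65 MHz, 120.35 MHz, 124.45 MHz, 161.15 MHz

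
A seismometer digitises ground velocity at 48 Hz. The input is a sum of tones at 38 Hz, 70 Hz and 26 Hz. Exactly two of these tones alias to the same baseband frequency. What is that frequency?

22 Hz

fs/2 = 24 Hz.
38 Hz > fs/2 = 24 Hz, folds to fs − 38 Hz = 10 Hz.
70 Hz mod fs = 22 Hz.
22 Hz ≤ fs/2 = 24 Hz, appears at 22 Hz.
26 Hz > fs/2 = 24 Hz, folds to fs − 26 Hz = 22 Hz.
26 Hz and 70 Hz both map to 22 Hz.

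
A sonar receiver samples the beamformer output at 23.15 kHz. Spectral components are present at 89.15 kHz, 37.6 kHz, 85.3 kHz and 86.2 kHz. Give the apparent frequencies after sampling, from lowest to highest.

fs/2 = 11.575 kHz.
89.15 kHz mod fs = 19.7 kHz.
19.7 kHz > fs/2 = 11.575 kHz, folds to fs − 19.7 kHz = 3.45 kHz.
37.6 kHz mod fs = 14.45 kHz.
14.45 kHz > fs/2 = 11.575 kHz, folds to fs − 14.45 kHz = 8.7 kHz.
85.3 kHz mod fs = 15.85 kHz.
15.85 kHz > fs/2 = 11.575 kHz, folds to fs − 15.85 kHz = 7.3 kHz.
86.2 kHz mod fs = 16.75 kHz.
16.75 kHz > fs/2 = 11.575 kHz, folds to fs − 16.75 kHz = 6.4 kHz.
Distinct values: {3.45 kHz, 6.4 kHz, 7.3 kHz, 8.7 kHz}.

3.45 kHz, 6.4 kHz, 7.3 kHz, 8.7 kHz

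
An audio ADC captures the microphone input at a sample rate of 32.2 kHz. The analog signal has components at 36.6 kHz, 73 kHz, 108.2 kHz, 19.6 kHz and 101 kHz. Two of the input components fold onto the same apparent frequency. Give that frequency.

fs/2 = 16.1 kHz.
36.6 kHz mod fs = 4.4 kHz.
4.4 kHz ≤ fs/2 = 16.1 kHz, appears at 4.4 kHz.
73 kHz mod fs = 8.6 kHz.
8.6 kHz ≤ fs/2 = 16.1 kHz, appears at 8.6 kHz.
108.2 kHz mod fs = 11.6 kHz.
11.6 kHz ≤ fs/2 = 16.1 kHz, appears at 11.6 kHz.
19.6 kHz > fs/2 = 16.1 kHz, folds to fs − 19.6 kHz = 12.6 kHz.
101 kHz mod fs = 4.4 kHz.
4.4 kHz ≤ fs/2 = 16.1 kHz, appears at 4.4 kHz.
36.6 kHz and 101 kHz both map to 4.4 kHz.

4.4 kHz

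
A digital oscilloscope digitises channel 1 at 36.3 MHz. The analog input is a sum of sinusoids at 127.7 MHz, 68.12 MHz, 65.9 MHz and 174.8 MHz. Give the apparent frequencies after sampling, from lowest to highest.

fs/2 = 18.15 MHz.
127.7 MHz mod fs = 18.8 MHz.
18.8 MHz > fs/2 = 18.15 MHz, folds to fs − 18.8 MHz = 17.5 MHz.
68.12 MHz mod fs = 31.82 MHz.
31.82 MHz > fs/2 = 18.15 MHz, folds to fs − 31.82 MHz = 4.48 MHz.
65.9 MHz mod fs = 29.6 MHz.
29.6 MHz > fs/2 = 18.15 MHz, folds to fs − 29.6 MHz = 6.7 MHz.
174.8 MHz mod fs = 29.6 MHz.
29.6 MHz > fs/2 = 18.15 MHz, folds to fs − 29.6 MHz = 6.7 MHz.
Distinct values: {4.48 MHz, 6.7 MHz, 17.5 MHz}.

4.48 MHz, 6.7 MHz, 17.5 MHz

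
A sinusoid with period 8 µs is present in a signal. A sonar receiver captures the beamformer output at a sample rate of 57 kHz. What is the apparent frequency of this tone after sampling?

T = 8 µs → f = 1/T = 125 kHz.
125 kHz mod fs = 11 kHz.
11 kHz ≤ fs/2 = 28.5 kHz, appears at 11 kHz.

11 kHz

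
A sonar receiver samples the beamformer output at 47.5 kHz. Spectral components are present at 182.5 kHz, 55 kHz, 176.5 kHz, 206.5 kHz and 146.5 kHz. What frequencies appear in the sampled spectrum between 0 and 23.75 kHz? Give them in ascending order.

fs/2 = 23.75 kHz.
182.5 kHz mod fs = 40 kHz.
40 kHz > fs/2 = 23.75 kHz, folds to fs − 40 kHz = 7.5 kHz.
55 kHz mod fs = 7.5 kHz.
7.5 kHz ≤ fs/2 = 23.75 kHz, appears at 7.5 kHz.
176.5 kHz mod fs = 34 kHz.
34 kHz > fs/2 = 23.75 kHz, folds to fs − 34 kHz = 13.5 kHz.
206.5 kHz mod fs = 16.5 kHz.
16.5 kHz ≤ fs/2 = 23.75 kHz, appears at 16.5 kHz.
146.5 kHz mod fs = 4 kHz.
4 kHz ≤ fs/2 = 23.75 kHz, appears at 4 kHz.
Distinct values: {4 kHz, 7.5 kHz, 13.5 kHz, 16.5 kHz}.

4 kHz, 7.5 kHz, 13.5 kHz, 16.5 kHz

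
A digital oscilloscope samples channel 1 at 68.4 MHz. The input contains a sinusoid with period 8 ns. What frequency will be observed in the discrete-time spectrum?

11.8 MHz

T = 8 ns → f = 1/T = 125 MHz.
125 MHz mod fs = 56.6 MHz.
56.6 MHz > fs/2 = 34.2 MHz, folds to fs − 56.6 MHz = 11.8 MHz.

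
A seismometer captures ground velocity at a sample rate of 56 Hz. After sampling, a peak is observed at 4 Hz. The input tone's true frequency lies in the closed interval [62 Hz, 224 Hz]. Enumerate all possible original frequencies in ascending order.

Frequencies that alias to 4 Hz are k·fs ± 4 Hz for integer k ≥ 0.
k=0: 4 Hz.
k=1: 52 Hz, 60 Hz.
k=2: 108 Hz, 116 Hz.
k=3: 164 Hz, 172 Hz.
k=4: 220 Hz, 228 Hz.
k=5: 276 Hz, 284 Hz.
Within [62 Hz, 224 Hz]: 108 Hz, 116 Hz, 164 Hz, 172 Hz, 220 Hz.

108 Hz, 116 Hz, 164 Hz, 172 Hz, 220 Hz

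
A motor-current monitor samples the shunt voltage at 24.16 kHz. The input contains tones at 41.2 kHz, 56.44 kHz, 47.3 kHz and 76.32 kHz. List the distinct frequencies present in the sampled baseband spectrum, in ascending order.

fs/2 = 12.08 kHz.
41.2 kHz mod fs = 17.04 kHz.
17.04 kHz > fs/2 = 12.08 kHz, folds to fs − 17.04 kHz = 7.12 kHz.
56.44 kHz mod fs = 8.12 kHz.
8.12 kHz ≤ fs/2 = 12.08 kHz, appears at 8.12 kHz.
47.3 kHz mod fs = 23.14 kHz.
23.14 kHz > fs/2 = 12.08 kHz, folds to fs − 23.14 kHz = 1.02 kHz.
76.32 kHz mod fs = 3.84 kHz.
3.84 kHz ≤ fs/2 = 12.08 kHz, appears at 3.84 kHz.
Distinct values: {1.02 kHz, 3.84 kHz, 7.12 kHz, 8.12 kHz}.

1.02 kHz, 3.84 kHz, 7.12 kHz, 8.12 kHz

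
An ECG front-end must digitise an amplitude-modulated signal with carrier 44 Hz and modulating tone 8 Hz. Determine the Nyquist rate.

104 Hz

AM sidebands sit at fc ± fm = 36 Hz and 52 Hz.
Highest-frequency component: 52 Hz.
Nyquist rate = 2 × 52 Hz = 104 Hz.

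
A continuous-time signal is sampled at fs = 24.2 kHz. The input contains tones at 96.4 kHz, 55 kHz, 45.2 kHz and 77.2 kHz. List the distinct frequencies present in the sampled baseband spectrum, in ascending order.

fs/2 = 12.1 kHz.
96.4 kHz mod fs = 23.8 kHz.
23.8 kHz > fs/2 = 12.1 kHz, folds to fs − 23.8 kHz = 0.4 kHz.
55 kHz mod fs = 6.6 kHz.
6.6 kHz ≤ fs/2 = 12.1 kHz, appears at 6.6 kHz.
45.2 kHz mod fs = 21 kHz.
21 kHz > fs/2 = 12.1 kHz, folds to fs − 21 kHz = 3.2 kHz.
77.2 kHz mod fs = 4.6 kHz.
4.6 kHz ≤ fs/2 = 12.1 kHz, appears at 4.6 kHz.
Distinct values: {0.4 kHz, 3.2 kHz, 4.6 kHz, 6.6 kHz}.

0.4 kHz, 3.2 kHz, 4.6 kHz, 6.6 kHz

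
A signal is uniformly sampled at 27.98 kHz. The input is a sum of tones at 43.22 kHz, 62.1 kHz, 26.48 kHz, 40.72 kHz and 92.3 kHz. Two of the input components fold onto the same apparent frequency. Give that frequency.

12.74 kHz

fs/2 = 13.99 kHz.
43.22 kHz mod fs = 15.24 kHz.
15.24 kHz > fs/2 = 13.99 kHz, folds to fs − 15.24 kHz = 12.74 kHz.
62.1 kHz mod fs = 6.14 kHz.
6.14 kHz ≤ fs/2 = 13.99 kHz, appears at 6.14 kHz.
26.48 kHz > fs/2 = 13.99 kHz, folds to fs − 26.48 kHz = 1.5 kHz.
40.72 kHz mod fs = 12.74 kHz.
12.74 kHz ≤ fs/2 = 13.99 kHz, appears at 12.74 kHz.
92.3 kHz mod fs = 8.36 kHz.
8.36 kHz ≤ fs/2 = 13.99 kHz, appears at 8.36 kHz.
40.72 kHz and 43.22 kHz both map to 12.74 kHz.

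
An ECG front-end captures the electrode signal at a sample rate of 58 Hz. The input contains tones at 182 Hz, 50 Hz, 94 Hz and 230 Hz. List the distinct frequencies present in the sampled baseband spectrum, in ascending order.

fs/2 = 29 Hz.
182 Hz mod fs = 8 Hz.
8 Hz ≤ fs/2 = 29 Hz, appears at 8 Hz.
50 Hz > fs/2 = 29 Hz, folds to fs − 50 Hz = 8 Hz.
94 Hz mod fs = 36 Hz.
36 Hz > fs/2 = 29 Hz, folds to fs − 36 Hz = 22 Hz.
230 Hz mod fs = 56 Hz.
56 Hz > fs/2 = 29 Hz, folds to fs − 56 Hz = 2 Hz.
Distinct values: {2 Hz, 8 Hz, 22 Hz}.

2 Hz, 8 Hz, 22 Hz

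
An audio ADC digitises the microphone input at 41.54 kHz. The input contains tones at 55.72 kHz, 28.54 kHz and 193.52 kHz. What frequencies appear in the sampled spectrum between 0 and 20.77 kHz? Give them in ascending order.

13 kHz, 14.18 kHz

fs/2 = 20.77 kHz.
55.72 kHz mod fs = 14.18 kHz.
14.18 kHz ≤ fs/2 = 20.77 kHz, appears at 14.18 kHz.
28.54 kHz > fs/2 = 20.77 kHz, folds to fs − 28.54 kHz = 13 kHz.
193.52 kHz mod fs = 27.36 kHz.
27.36 kHz > fs/2 = 20.77 kHz, folds to fs − 27.36 kHz = 14.18 kHz.
Distinct values: {13 kHz, 14.18 kHz}.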